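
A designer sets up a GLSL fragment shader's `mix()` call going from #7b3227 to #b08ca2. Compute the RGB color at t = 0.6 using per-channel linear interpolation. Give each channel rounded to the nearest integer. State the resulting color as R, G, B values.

(155, 104, 113)

#7b3227 → (123, 50, 39); #b08ca2 → (176, 140, 162).
R = 123 + 0.6 × (176 − 123) = 123 + 0.6 × 53 = 154.8 → 155
G = 50 + 0.6 × (140 − 50) = 50 + 0.6 × 90 = 104 → 104
B = 39 + 0.6 × (162 − 39) = 39 + 0.6 × 123 = 112.8 → 113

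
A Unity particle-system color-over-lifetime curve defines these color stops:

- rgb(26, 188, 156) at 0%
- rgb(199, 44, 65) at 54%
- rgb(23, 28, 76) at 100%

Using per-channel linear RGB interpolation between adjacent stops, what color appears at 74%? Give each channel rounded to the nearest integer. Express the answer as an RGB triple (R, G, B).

74% lies between the 54% and 100% stops, so the local fraction is t = (74 − 54)/(100 − 54) = 20/46 ≈ 0.4348.
R = 199 + 0.4348 × (23 − 199) = 122.475 → 122
G = 44 + 0.4348 × (28 − 44) = 37.043 → 37
B = 65 + 0.4348 × (76 − 65) = 69.783 → 70

(122, 37, 70)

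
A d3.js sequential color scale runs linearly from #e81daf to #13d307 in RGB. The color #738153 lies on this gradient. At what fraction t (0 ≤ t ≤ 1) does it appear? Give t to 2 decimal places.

0.55

Invert the lerp on the R channel (largest span, 213): t = (115 − 232) / (19 − 232) = -117/-213 = 0.5493.
Check on G: (129 − 29)/(211 − 29) = 0.5495 ✓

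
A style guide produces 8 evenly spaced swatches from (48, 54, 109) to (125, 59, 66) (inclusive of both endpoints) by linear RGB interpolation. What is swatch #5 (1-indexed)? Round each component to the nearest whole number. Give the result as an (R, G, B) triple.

(92, 57, 84)

With 8 swatches and endpoints inclusive, swatch 5 sits at t = (5 − 1)/(8 − 1) = 4/7 ≈ 0.5714.
R = 48 + 0.5714 × (125 − 48) = 91.998 → 92
G = 54 + 0.5714 × (59 − 54) = 56.857 → 57
B = 109 + 0.5714 × (66 − 109) = 84.43 → 84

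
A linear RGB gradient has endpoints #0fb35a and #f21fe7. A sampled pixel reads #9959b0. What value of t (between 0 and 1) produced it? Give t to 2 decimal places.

0.61

Invert the lerp on the R channel (largest span, 227): t = (153 − 15) / (242 − 15) = 138/227 = 0.60793.
Check on G: (89 − 179)/(31 − 179) = 0.6081 ✓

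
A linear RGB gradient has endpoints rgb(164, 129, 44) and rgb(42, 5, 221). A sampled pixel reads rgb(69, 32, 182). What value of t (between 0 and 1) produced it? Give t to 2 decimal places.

Invert the lerp on the B channel (largest span, 177): t = (182 − 44) / (221 − 44) = 138/177 = 0.77966.
Check on R: (69 − 164)/(42 − 164) = 0.7787 ✓

0.78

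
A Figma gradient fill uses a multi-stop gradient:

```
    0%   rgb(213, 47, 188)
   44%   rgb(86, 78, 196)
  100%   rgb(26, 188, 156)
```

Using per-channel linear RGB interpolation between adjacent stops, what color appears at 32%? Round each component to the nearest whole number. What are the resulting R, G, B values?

(121, 70, 194)

32% lies between the 0% and 44% stops, so the local fraction is t = (32 − 0)/(44 − 0) = 32/44 ≈ 0.7273.
R = 213 + 0.7273 × (86 − 213) = 120.633 → 121
G = 47 + 0.7273 × (78 − 47) = 69.546 → 70
B = 188 + 0.7273 × (196 − 188) = 193.818 → 194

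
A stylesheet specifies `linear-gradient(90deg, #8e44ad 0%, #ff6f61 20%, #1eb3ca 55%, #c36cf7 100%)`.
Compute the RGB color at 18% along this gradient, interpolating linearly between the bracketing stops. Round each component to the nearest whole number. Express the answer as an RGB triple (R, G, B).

(244, 107, 105)

18% lies between the 0% and 20% stops, so the local fraction is t = (18 − 0)/(20 − 0) = 18/20 ≈ 0.9.
#8e44ad → (142, 68, 173); #ff6f61 → (255, 111, 97).
R = 142 + 0.9 × (255 − 142) = 243.7 → 244
G = 68 + 0.9 × (111 − 68) = 106.7 → 107
B = 173 + 0.9 × (97 − 173) = 104.6 → 105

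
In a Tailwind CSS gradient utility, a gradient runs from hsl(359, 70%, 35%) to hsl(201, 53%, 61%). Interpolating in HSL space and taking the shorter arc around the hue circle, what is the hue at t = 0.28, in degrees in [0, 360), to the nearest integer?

Hue arc: Δh = 201 − 359 = -158° (|Δh| ≤ 180, already the shorter path).
H = 359 + 0.28 × (-158) = 314.76 → 315°

315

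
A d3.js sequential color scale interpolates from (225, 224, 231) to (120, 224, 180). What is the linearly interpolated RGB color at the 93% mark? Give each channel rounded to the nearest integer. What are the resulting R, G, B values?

(127, 224, 184)

93% corresponds to t = 0.93.
R = 225 + 0.93 × (120 − 225) = 225 + 0.93 × -105 = 127.35 → 127
G = 224 + 0.93 × (224 − 224) = 224 + 0.93 × 0 = 224 → 224
B = 231 + 0.93 × (180 − 231) = 231 + 0.93 × -51 = 183.57 → 184
So the blended color is (127, 224, 184), about #7fe0b8.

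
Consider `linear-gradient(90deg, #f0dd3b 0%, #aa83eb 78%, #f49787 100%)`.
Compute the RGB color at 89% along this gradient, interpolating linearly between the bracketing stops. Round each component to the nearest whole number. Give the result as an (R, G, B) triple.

89% lies between the 78% and 100% stops, so the local fraction is t = (89 − 78)/(100 − 78) = 11/22 ≈ 0.5.
#aa83eb → (170, 131, 235); #f49787 → (244, 151, 135).
R = 170 + 0.5 × (244 − 170) = 207 → 207
G = 131 + 0.5 × (151 − 131) = 141 → 141
B = 235 + 0.5 × (135 − 235) = 185 → 185

(207, 141, 185)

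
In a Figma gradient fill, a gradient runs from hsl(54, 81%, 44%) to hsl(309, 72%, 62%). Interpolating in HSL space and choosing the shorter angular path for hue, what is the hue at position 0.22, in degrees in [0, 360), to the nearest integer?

31

Hue: 309 − 54 = 255°, but |255| > 180 so the shorter arc goes the other way: Δh = 255 − 360 = -105°.
H = 54 + 0.22 × (-105) = 30.9 → 31°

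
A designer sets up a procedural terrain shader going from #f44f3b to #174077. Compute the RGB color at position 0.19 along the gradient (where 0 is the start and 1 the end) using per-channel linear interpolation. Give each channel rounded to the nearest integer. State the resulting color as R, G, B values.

#f44f3b → (244, 79, 59); #174077 → (23, 64, 119).
R = 244 + 0.19 × (23 − 244) = 244 + 0.19 × -221 = 202.01 → 202
G = 79 + 0.19 × (64 − 79) = 79 + 0.19 × -15 = 76.15 → 76
B = 59 + 0.19 × (119 − 59) = 59 + 0.19 × 60 = 70.4 → 70

(202, 76, 70)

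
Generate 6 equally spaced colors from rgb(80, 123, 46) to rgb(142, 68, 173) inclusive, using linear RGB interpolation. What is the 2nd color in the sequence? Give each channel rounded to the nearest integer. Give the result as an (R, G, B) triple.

With 6 swatches and endpoints inclusive, swatch 2 sits at t = (2 − 1)/(6 − 1) = 1/5 ≈ 0.2.
R = 80 + 0.2 × (142 − 80) = 92.4 → 92
G = 123 + 0.2 × (68 − 123) = 112 → 112
B = 46 + 0.2 × (173 − 46) = 71.4 → 71

(92, 112, 71)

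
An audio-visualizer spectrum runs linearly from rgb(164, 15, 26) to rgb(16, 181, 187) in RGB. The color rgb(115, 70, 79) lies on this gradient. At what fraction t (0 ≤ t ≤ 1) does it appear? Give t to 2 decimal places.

Invert the lerp on the G channel (largest span, 166): t = (70 − 15) / (181 − 15) = 55/166 = 0.33133.
Check on R: (115 − 164)/(16 − 164) = 0.3311 ✓

0.33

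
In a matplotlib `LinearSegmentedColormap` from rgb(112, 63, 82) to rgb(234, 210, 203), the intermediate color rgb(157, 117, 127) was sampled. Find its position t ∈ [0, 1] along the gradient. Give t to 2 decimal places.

0.37

Invert the lerp on the G channel (largest span, 147): t = (117 − 63) / (210 − 63) = 54/147 = 0.36735.
Check on R: (157 − 112)/(234 − 112) = 0.3689 ✓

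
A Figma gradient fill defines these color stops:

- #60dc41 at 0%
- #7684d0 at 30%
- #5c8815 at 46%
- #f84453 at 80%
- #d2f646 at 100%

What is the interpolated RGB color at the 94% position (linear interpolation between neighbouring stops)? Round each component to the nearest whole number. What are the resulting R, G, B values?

(221, 193, 74)

94% lies between the 80% and 100% stops, so the local fraction is t = (94 − 80)/(100 − 80) = 14/20 ≈ 0.7.
#f84453 → (248, 68, 83); #d2f646 → (210, 246, 70).
R = 248 + 0.7 × (210 − 248) = 221.4 → 221
G = 68 + 0.7 × (246 − 68) = 192.6 → 193
B = 83 + 0.7 × (70 − 83) = 73.9 → 74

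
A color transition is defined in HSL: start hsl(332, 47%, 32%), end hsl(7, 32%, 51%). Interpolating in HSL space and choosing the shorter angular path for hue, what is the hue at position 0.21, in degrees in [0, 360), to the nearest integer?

339

Hue: 7 − 332 = -325°, but |-325| > 180 so the shorter arc goes the other way: Δh = -325 + 360 = 35°.
H = 332 + 0.21 × (35) = 339.35 → 339°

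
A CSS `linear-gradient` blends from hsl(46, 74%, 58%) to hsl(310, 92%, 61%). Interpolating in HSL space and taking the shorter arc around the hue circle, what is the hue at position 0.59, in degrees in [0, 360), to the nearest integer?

349

Hue: 310 − 46 = 264°, but |264| > 180 so the shorter arc goes the other way: Δh = 264 − 360 = -96°.
H = 46 + 0.59 × (-96) = -10.64 → -11 → -11 mod 360 = 349°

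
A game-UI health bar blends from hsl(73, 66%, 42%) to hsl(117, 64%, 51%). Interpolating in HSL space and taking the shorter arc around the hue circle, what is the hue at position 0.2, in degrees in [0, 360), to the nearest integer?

Hue arc: Δh = 117 − 73 = 44° (|Δh| ≤ 180, already the shorter path).
H = 73 + 0.2 × (44) = 81.8 → 82°

82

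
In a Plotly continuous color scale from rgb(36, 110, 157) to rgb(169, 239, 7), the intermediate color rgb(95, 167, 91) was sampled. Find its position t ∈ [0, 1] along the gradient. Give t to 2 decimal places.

Invert the lerp on the B channel (largest span, 150): t = (91 − 157) / (7 − 157) = -66/-150 = 0.44.
Check on R: (95 − 36)/(169 − 36) = 0.4436 ✓

0.44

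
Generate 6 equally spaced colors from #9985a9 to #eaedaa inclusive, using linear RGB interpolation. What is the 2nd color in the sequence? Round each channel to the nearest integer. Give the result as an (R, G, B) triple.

With 6 swatches and endpoints inclusive, swatch 2 sits at t = (2 − 1)/(6 − 1) = 1/5 ≈ 0.2.
#9985a9 → (153, 133, 169); #eaedaa → (234, 237, 170).
R = 153 + 0.2 × (234 − 153) = 169.2 → 169
G = 133 + 0.2 × (237 − 133) = 153.8 → 154
B = 169 + 0.2 × (170 − 169) = 169.2 → 169

(169, 154, 169)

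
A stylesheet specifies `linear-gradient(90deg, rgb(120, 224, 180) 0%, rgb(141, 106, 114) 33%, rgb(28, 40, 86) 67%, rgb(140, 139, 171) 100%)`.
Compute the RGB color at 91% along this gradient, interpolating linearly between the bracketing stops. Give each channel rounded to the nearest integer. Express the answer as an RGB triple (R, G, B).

(109, 112, 148)

91% lies between the 67% and 100% stops, so the local fraction is t = (91 − 67)/(100 − 67) = 24/33 ≈ 0.7273.
R = 28 + 0.7273 × (140 − 28) = 109.458 → 109
G = 40 + 0.7273 × (139 − 40) = 112.003 → 112
B = 86 + 0.7273 × (171 − 86) = 147.82 → 148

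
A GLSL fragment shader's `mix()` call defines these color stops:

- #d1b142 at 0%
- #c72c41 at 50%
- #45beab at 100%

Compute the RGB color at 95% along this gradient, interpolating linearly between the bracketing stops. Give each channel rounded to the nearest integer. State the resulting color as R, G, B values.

(82, 175, 160)

95% lies between the 50% and 100% stops, so the local fraction is t = (95 − 50)/(100 − 50) = 45/50 ≈ 0.9.
#c72c41 → (199, 44, 65); #45beab → (69, 190, 171).
R = 199 + 0.9 × (69 − 199) = 82 → 82
G = 44 + 0.9 × (190 − 44) = 175.4 → 175
B = 65 + 0.9 × (171 − 65) = 160.4 → 160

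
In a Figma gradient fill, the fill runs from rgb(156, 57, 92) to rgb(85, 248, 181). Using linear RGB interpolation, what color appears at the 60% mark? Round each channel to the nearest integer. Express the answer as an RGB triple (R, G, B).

(113, 172, 145)

60% corresponds to t = 0.6.
R = 156 + 0.6 × (85 − 156) = 156 + 0.6 × -71 = 113.4 → 113
G = 57 + 0.6 × (248 − 57) = 57 + 0.6 × 191 = 171.6 → 172
B = 92 + 0.6 × (181 − 92) = 92 + 0.6 × 89 = 145.4 → 145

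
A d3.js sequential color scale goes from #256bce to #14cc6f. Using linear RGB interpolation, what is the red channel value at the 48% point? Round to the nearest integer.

R₁ = 37 (from #256bce), R₂ = 20 (from #14cc6f).
R = 37 + 0.48 × (20 − 37) = 28.84 → 29

29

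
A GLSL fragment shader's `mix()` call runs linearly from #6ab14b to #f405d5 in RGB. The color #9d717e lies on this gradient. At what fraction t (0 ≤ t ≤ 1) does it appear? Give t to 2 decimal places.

Invert the lerp on the G channel (largest span, 172): t = (113 − 177) / (5 − 177) = -64/-172 = 0.37209.
Check on R: (157 − 106)/(244 − 106) = 0.3696 ✓

0.37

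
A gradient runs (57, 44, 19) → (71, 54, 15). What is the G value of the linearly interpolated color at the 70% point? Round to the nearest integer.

51

G = 44 + 0.7 × (54 − 44) = 51 → 51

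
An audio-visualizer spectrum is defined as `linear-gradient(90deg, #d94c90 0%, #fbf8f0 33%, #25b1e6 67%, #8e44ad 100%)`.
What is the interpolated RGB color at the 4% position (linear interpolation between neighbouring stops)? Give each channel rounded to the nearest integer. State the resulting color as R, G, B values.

4% lies between the 0% and 33% stops, so the local fraction is t = (4 − 0)/(33 − 0) = 4/33 ≈ 0.1212.
#d94c90 → (217, 76, 144); #fbf8f0 → (251, 248, 240).
R = 217 + 0.1212 × (251 − 217) = 221.121 → 221
G = 76 + 0.1212 × (248 − 76) = 96.846 → 97
B = 144 + 0.1212 × (240 − 144) = 155.635 → 156

(221, 97, 156)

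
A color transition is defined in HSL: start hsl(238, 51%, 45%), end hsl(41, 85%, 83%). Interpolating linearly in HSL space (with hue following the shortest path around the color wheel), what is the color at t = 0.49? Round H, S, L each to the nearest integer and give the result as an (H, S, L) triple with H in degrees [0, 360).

Hue: 41 − 238 = -197°, but |-197| > 180 so the shorter arc goes the other way: Δh = -197 + 360 = 163°.
H = 238 + 0.49 × (163) = 317.87 → 318°
S = 51 + 0.49 × (85 − 51) = 67.66 → 68%
L = 45 + 0.49 × (83 − 45) = 63.62 → 64%

(318, 68, 64)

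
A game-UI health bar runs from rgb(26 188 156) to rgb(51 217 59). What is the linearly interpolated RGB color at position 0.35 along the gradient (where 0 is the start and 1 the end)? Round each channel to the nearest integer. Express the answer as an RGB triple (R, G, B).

R = 26 + 0.35 × (51 − 26) = 26 + 0.35 × 25 = 34.75 → 35
G = 188 + 0.35 × (217 − 188) = 188 + 0.35 × 29 = 198.15 → 198
B = 156 + 0.35 × (59 − 156) = 156 + 0.35 × -97 = 122.05 → 122
So the blended color is (35, 198, 122), about #23c67a.

(35, 198, 122)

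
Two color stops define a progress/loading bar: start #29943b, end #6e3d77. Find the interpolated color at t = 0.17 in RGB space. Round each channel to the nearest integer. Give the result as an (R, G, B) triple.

(53, 133, 69)

#29943b → (41, 148, 59); #6e3d77 → (110, 61, 119).
R = 41 + 0.17 × (110 − 41) = 41 + 0.17 × 69 = 52.73 → 53
G = 148 + 0.17 × (61 − 148) = 148 + 0.17 × -87 = 133.21 → 133
B = 59 + 0.17 × (119 − 59) = 59 + 0.17 × 60 = 69.2 → 69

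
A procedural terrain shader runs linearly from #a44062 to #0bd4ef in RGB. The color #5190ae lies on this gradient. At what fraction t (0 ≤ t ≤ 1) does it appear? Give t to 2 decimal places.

0.54

Invert the lerp on the R channel (largest span, 153): t = (81 − 164) / (11 − 164) = -83/-153 = 0.54248.
Check on G: (144 − 64)/(212 − 64) = 0.5405 ✓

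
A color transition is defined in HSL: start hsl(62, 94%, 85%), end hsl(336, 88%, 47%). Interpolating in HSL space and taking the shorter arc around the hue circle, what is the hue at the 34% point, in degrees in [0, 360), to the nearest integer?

Hue: 336 − 62 = 274°, but |274| > 180 so the shorter arc goes the other way: Δh = 274 − 360 = -86°.
H = 62 + 0.34 × (-86) = 32.76 → 33°

33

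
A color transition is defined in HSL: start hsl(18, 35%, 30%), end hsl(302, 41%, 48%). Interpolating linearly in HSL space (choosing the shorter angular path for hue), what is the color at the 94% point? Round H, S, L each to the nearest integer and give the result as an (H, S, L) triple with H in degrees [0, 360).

(307, 41, 47)

Hue: 302 − 18 = 284°, but |284| > 180 so the shorter arc goes the other way: Δh = 284 − 360 = -76°.
H = 18 + 0.94 × (-76) = -53.44 → -53 → -53 mod 360 = 307°
S = 35 + 0.94 × (41 − 35) = 40.64 → 41%
L = 30 + 0.94 × (48 − 30) = 46.92 → 47%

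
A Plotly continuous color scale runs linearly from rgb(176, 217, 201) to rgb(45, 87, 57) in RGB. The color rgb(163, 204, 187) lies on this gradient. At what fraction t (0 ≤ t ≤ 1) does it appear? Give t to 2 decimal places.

Invert the lerp on the B channel (largest span, 144): t = (187 − 201) / (57 − 201) = -14/-144 = 0.097222.
Check on R: (163 − 176)/(45 − 176) = 0.09924 ✓

0.10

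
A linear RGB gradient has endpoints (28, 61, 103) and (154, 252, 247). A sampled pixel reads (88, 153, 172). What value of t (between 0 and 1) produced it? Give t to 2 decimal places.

0.48

Invert the lerp on the G channel (largest span, 191): t = (153 − 61) / (252 − 61) = 92/191 = 0.48168.
Check on R: (88 − 28)/(154 − 28) = 0.4762 ✓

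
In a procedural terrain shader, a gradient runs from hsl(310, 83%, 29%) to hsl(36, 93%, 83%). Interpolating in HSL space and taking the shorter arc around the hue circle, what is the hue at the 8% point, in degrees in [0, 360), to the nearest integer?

Hue: 36 − 310 = -274°, but |-274| > 180 so the shorter arc goes the other way: Δh = -274 + 360 = 86°.
H = 310 + 0.08 × (86) = 316.88 → 317°

317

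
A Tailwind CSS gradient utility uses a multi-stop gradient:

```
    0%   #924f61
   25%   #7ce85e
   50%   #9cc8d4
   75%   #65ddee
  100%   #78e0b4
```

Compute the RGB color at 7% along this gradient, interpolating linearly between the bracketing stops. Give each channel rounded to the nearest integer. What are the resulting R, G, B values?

7% lies between the 0% and 25% stops, so the local fraction is t = (7 − 0)/(25 − 0) = 7/25 ≈ 0.28.
#924f61 → (146, 79, 97); #7ce85e → (124, 232, 94).
R = 146 + 0.28 × (124 − 146) = 139.84 → 140
G = 79 + 0.28 × (232 − 79) = 121.84 → 122
B = 97 + 0.28 × (94 − 97) = 96.16 → 96

(140, 122, 96)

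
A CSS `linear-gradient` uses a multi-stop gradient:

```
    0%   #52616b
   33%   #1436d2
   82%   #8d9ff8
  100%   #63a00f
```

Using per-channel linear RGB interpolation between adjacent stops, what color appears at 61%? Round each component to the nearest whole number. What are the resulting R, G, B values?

61% lies between the 33% and 82% stops, so the local fraction is t = (61 − 33)/(82 − 33) = 28/49 ≈ 0.5714.
#1436d2 → (20, 54, 210); #8d9ff8 → (141, 159, 248).
R = 20 + 0.5714 × (141 − 20) = 89.139 → 89
G = 54 + 0.5714 × (159 − 54) = 113.997 → 114
B = 210 + 0.5714 × (248 − 210) = 231.713 → 232

(89, 114, 232)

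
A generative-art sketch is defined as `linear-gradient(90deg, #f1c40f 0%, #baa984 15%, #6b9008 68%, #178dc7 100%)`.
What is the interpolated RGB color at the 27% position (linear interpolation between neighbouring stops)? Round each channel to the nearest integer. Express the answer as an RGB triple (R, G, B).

27% lies between the 15% and 68% stops, so the local fraction is t = (27 − 15)/(68 − 15) = 12/53 ≈ 0.2264.
#baa984 → (186, 169, 132); #6b9008 → (107, 144, 8).
R = 186 + 0.2264 × (107 − 186) = 168.114 → 168
G = 169 + 0.2264 × (144 − 169) = 163.34 → 163
B = 132 + 0.2264 × (8 − 132) = 103.926 → 104

(168, 163, 104)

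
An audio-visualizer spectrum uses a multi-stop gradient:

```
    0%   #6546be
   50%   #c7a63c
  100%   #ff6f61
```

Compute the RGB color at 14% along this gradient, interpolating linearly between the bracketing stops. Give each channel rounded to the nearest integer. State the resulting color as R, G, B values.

14% lies between the 0% and 50% stops, so the local fraction is t = (14 − 0)/(50 − 0) = 14/50 ≈ 0.28.
#6546be → (101, 70, 190); #c7a63c → (199, 166, 60).
R = 101 + 0.28 × (199 − 101) = 128.44 → 128
G = 70 + 0.28 × (166 − 70) = 96.88 → 97
B = 190 + 0.28 × (60 − 190) = 153.6 → 154

(128, 97, 154)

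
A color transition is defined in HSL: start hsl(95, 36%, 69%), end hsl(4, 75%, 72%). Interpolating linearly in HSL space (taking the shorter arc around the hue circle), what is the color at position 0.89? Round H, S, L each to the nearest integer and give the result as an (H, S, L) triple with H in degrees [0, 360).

(14, 71, 72)

Hue arc: Δh = 4 − 95 = -91° (|Δh| ≤ 180, already the shorter path).
H = 95 + 0.89 × (-91) = 14.01 → 14°
S = 36 + 0.89 × (75 − 36) = 70.71 → 71%
L = 69 + 0.89 × (72 − 69) = 71.67 → 72%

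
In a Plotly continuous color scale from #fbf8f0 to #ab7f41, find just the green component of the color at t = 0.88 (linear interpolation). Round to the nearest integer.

142

G₁ = 248 (from #fbf8f0), G₂ = 127 (from #ab7f41).
G = 248 + 0.88 × (127 − 248) = 141.52 → 142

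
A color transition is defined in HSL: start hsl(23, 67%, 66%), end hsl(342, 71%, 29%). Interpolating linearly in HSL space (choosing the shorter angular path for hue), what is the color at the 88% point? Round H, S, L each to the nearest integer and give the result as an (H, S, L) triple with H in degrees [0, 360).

(347, 71, 33)

Hue: 342 − 23 = 319°, but |319| > 180 so the shorter arc goes the other way: Δh = 319 − 360 = -41°.
H = 23 + 0.88 × (-41) = -13.08 → -13 → -13 mod 360 = 347°
S = 67 + 0.88 × (71 − 67) = 70.52 → 71%
L = 66 + 0.88 × (29 − 66) = 33.44 → 33%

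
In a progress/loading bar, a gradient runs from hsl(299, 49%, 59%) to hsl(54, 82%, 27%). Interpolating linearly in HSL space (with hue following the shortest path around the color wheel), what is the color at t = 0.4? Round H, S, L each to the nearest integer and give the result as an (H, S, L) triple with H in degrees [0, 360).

(345, 62, 46)

Hue: 54 − 299 = -245°, but |-245| > 180 so the shorter arc goes the other way: Δh = -245 + 360 = 115°.
H = 299 + 0.4 × (115) = 345 → 345°
S = 49 + 0.4 × (82 − 49) = 62.2 → 62%
L = 59 + 0.4 × (27 − 59) = 46.2 → 46%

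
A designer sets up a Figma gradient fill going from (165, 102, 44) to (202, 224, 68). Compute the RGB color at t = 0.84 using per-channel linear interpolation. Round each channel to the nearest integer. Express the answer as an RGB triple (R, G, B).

(196, 204, 64)

R = 165 + 0.84 × (202 − 165) = 165 + 0.84 × 37 = 196.08 → 196
G = 102 + 0.84 × (224 − 102) = 102 + 0.84 × 122 = 204.48 → 204
B = 44 + 0.84 × (68 − 44) = 44 + 0.84 × 24 = 64.16 → 64
So the blended color is (196, 204, 64), about #c4cc40.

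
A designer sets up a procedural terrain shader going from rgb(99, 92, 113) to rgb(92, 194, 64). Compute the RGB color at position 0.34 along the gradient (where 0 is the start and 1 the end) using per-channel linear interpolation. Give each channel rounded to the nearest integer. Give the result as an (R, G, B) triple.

(97, 127, 96)

R = 99 + 0.34 × (92 − 99) = 99 + 0.34 × -7 = 96.62 → 97
G = 92 + 0.34 × (194 − 92) = 92 + 0.34 × 102 = 126.68 → 127
B = 113 + 0.34 × (64 − 113) = 113 + 0.34 × -49 = 96.34 → 96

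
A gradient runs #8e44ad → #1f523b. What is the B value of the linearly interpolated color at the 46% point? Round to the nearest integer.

121

B₁ = 173 (from #8e44ad), B₂ = 59 (from #1f523b).
B = 173 + 0.46 × (59 − 173) = 120.56 → 121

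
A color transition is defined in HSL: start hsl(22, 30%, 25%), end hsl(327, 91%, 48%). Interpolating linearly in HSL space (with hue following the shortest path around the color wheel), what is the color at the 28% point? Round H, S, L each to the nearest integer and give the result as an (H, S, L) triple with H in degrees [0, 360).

(7, 47, 31)

Hue: 327 − 22 = 305°, but |305| > 180 so the shorter arc goes the other way: Δh = 305 − 360 = -55°.
H = 22 + 0.28 × (-55) = 6.6 → 7°
S = 30 + 0.28 × (91 − 30) = 47.08 → 47%
L = 25 + 0.28 × (48 − 25) = 31.44 → 31%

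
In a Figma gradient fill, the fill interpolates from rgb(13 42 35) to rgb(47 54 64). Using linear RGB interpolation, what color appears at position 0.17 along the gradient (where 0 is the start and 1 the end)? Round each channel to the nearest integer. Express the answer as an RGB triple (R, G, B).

R = 13 + 0.17 × (47 − 13) = 13 + 0.17 × 34 = 18.78 → 19
G = 42 + 0.17 × (54 − 42) = 42 + 0.17 × 12 = 44.04 → 44
B = 35 + 0.17 × (64 − 35) = 35 + 0.17 × 29 = 39.93 → 40
So the blended color is (19, 44, 40), about #132c28.

(19, 44, 40)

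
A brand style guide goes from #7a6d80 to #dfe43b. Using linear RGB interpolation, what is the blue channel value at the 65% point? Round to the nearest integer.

83

B₁ = 128 (from #7a6d80), B₂ = 59 (from #dfe43b).
B = 128 + 0.65 × (59 − 128) = 83.15 → 83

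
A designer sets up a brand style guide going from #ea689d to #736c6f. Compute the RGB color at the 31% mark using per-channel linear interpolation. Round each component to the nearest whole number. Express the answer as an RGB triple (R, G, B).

#ea689d → (234, 104, 157); #736c6f → (115, 108, 111).
31% corresponds to t = 0.31.
R = 234 + 0.31 × (115 − 234) = 234 + 0.31 × -119 = 197.11 → 197
G = 104 + 0.31 × (108 − 104) = 104 + 0.31 × 4 = 105.24 → 105
B = 157 + 0.31 × (111 − 157) = 157 + 0.31 × -46 = 142.74 → 143

(197, 105, 143)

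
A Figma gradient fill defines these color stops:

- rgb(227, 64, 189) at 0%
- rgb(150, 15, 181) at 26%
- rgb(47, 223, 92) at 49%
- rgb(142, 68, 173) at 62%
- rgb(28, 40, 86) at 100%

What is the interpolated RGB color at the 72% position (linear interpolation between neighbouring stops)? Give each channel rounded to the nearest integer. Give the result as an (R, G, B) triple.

(112, 61, 150)

72% lies between the 62% and 100% stops, so the local fraction is t = (72 − 62)/(100 − 62) = 10/38 ≈ 0.2632.
R = 142 + 0.2632 × (28 − 142) = 111.995 → 112
G = 68 + 0.2632 × (40 − 68) = 60.63 → 61
B = 173 + 0.2632 × (86 − 173) = 150.102 → 150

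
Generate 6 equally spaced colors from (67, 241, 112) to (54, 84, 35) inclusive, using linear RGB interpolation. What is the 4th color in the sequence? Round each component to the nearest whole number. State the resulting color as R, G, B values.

With 6 swatches and endpoints inclusive, swatch 4 sits at t = (4 − 1)/(6 − 1) = 3/5 ≈ 0.6.
R = 67 + 0.6 × (54 − 67) = 59.2 → 59
G = 241 + 0.6 × (84 − 241) = 146.8 → 147
B = 112 + 0.6 × (35 − 112) = 65.8 → 66

(59, 147, 66)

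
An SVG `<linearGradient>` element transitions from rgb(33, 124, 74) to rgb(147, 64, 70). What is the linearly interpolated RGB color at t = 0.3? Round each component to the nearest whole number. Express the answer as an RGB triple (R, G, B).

(67, 106, 73)

R = 33 + 0.3 × (147 − 33) = 33 + 0.3 × 114 = 67.2 → 67
G = 124 + 0.3 × (64 − 124) = 124 + 0.3 × -60 = 106 → 106
B = 74 + 0.3 × (70 − 74) = 74 + 0.3 × -4 = 72.8 → 73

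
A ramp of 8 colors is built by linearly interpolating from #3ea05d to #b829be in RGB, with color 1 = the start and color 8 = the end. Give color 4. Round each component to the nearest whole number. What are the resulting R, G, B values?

With 8 swatches and endpoints inclusive, swatch 4 sits at t = (4 − 1)/(8 − 1) = 3/7 ≈ 0.4286.
#3ea05d → (62, 160, 93); #b829be → (184, 41, 190).
R = 62 + 0.4286 × (184 − 62) = 114.289 → 114
G = 160 + 0.4286 × (41 − 160) = 108.997 → 109
B = 93 + 0.4286 × (190 − 93) = 134.574 → 135

(114, 109, 135)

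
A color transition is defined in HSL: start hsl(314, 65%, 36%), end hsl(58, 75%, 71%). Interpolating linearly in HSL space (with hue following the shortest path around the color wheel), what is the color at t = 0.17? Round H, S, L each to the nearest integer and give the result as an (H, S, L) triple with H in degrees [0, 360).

Hue: 58 − 314 = -256°, but |-256| > 180 so the shorter arc goes the other way: Δh = -256 + 360 = 104°.
H = 314 + 0.17 × (104) = 331.68 → 332°
S = 65 + 0.17 × (75 − 65) = 66.7 → 67%
L = 36 + 0.17 × (71 − 36) = 41.95 → 42%

(332, 67, 42)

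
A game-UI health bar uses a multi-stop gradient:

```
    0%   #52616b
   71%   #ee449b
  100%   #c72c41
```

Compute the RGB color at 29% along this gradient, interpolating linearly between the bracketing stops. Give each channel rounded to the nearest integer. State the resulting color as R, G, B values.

29% lies between the 0% and 71% stops, so the local fraction is t = (29 − 0)/(71 − 0) = 29/71 ≈ 0.4085.
#52616b → (82, 97, 107); #ee449b → (238, 68, 155).
R = 82 + 0.4085 × (238 − 82) = 145.726 → 146
G = 97 + 0.4085 × (68 − 97) = 85.154 → 85
B = 107 + 0.4085 × (155 − 107) = 126.608 → 127

(146, 85, 127)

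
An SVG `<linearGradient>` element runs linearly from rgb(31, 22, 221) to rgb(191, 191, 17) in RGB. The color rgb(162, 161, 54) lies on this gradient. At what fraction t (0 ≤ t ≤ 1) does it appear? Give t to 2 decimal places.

0.82

Invert the lerp on the B channel (largest span, 204): t = (54 − 221) / (17 − 221) = -167/-204 = 0.81863.
Check on R: (162 − 31)/(191 − 31) = 0.8187 ✓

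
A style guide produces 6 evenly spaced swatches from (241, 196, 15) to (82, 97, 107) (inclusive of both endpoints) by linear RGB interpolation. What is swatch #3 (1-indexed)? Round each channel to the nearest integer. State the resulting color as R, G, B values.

With 6 swatches and endpoints inclusive, swatch 3 sits at t = (3 − 1)/(6 − 1) = 2/5 ≈ 0.4.
R = 241 + 0.4 × (82 − 241) = 177.4 → 177
G = 196 + 0.4 × (97 − 196) = 156.4 → 156
B = 15 + 0.4 × (107 − 15) = 51.8 → 52

(177, 156, 52)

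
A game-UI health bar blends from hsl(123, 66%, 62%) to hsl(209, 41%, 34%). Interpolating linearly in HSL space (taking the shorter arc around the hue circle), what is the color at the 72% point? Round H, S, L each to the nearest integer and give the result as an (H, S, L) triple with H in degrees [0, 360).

(185, 48, 42)

Hue arc: Δh = 209 − 123 = 86° (|Δh| ≤ 180, already the shorter path).
H = 123 + 0.72 × (86) = 184.92 → 185°
S = 66 + 0.72 × (41 − 66) = 48 → 48%
L = 62 + 0.72 × (34 − 62) = 41.84 → 42%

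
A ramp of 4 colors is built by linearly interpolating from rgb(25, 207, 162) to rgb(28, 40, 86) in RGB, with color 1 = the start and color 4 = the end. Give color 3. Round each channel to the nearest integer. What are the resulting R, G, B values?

(27, 96, 111)

With 4 swatches and endpoints inclusive, swatch 3 sits at t = (3 − 1)/(4 − 1) = 2/3 ≈ 0.6667.
R = 25 + 0.6667 × (28 − 25) = 27 → 27
G = 207 + 0.6667 × (40 − 207) = 95.661 → 96
B = 162 + 0.6667 × (86 − 162) = 111.331 → 111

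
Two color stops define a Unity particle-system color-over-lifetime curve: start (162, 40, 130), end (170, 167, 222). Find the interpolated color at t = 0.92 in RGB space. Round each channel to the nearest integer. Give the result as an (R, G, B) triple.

(169, 157, 215)

R = 162 + 0.92 × (170 − 162) = 162 + 0.92 × 8 = 169.36 → 169
G = 40 + 0.92 × (167 − 40) = 40 + 0.92 × 127 = 156.84 → 157
B = 130 + 0.92 × (222 − 130) = 130 + 0.92 × 92 = 214.64 → 215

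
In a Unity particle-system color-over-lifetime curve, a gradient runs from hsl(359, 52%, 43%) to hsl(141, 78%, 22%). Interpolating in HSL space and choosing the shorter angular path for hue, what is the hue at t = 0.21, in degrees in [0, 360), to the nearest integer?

29

Hue: 141 − 359 = -218°, but |-218| > 180 so the shorter arc goes the other way: Δh = -218 + 360 = 142°.
H = 359 + 0.21 × (142) = 388.82 → 389 → 389 mod 360 = 29°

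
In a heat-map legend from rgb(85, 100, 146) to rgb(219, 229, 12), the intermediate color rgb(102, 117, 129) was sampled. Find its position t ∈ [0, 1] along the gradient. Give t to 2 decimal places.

0.13

Invert the lerp on the R channel (largest span, 134): t = (102 − 85) / (219 − 85) = 17/134 = 0.12687.
Check on G: (117 − 100)/(229 − 100) = 0.1318 ✓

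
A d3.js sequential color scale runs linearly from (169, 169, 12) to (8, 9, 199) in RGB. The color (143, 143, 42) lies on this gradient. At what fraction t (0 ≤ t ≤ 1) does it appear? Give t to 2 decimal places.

Invert the lerp on the B channel (largest span, 187): t = (42 − 12) / (199 − 12) = 30/187 = 0.16043.
Check on R: (143 − 169)/(8 − 169) = 0.1615 ✓

0.16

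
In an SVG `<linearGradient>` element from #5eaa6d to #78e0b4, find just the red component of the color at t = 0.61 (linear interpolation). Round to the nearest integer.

R₁ = 94 (from #5eaa6d), R₂ = 120 (from #78e0b4).
R = 94 + 0.61 × (120 − 94) = 109.86 → 110

110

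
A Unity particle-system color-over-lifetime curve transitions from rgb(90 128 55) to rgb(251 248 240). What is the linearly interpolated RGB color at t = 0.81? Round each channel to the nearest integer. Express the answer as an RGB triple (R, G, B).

R = 90 + 0.81 × (251 − 90) = 90 + 0.81 × 161 = 220.41 → 220
G = 128 + 0.81 × (248 − 128) = 128 + 0.81 × 120 = 225.2 → 225
B = 55 + 0.81 × (240 − 55) = 55 + 0.81 × 185 = 204.85 → 205

(220, 225, 205)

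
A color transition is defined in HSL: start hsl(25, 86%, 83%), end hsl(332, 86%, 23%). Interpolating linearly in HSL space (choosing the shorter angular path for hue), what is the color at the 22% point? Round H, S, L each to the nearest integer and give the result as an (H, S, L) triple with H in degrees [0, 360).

(13, 86, 70)

Hue: 332 − 25 = 307°, but |307| > 180 so the shorter arc goes the other way: Δh = 307 − 360 = -53°.
H = 25 + 0.22 × (-53) = 13.34 → 13°
S = 86 + 0.22 × (86 − 86) = 86 → 86%
L = 83 + 0.22 × (23 − 83) = 69.8 → 70%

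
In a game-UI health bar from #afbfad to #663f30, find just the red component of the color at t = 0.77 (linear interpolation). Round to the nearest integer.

119

R₁ = 175 (from #afbfad), R₂ = 102 (from #663f30).
R = 175 + 0.77 × (102 − 175) = 118.79 → 119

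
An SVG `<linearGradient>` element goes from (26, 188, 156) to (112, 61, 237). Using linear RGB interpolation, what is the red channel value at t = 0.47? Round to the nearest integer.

R = 26 + 0.47 × (112 − 26) = 66.42 → 66

66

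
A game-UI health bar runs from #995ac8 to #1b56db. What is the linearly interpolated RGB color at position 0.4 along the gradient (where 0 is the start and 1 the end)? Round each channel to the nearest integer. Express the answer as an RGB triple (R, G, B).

#995ac8 → (153, 90, 200); #1b56db → (27, 86, 219).
R = 153 + 0.4 × (27 − 153) = 153 + 0.4 × -126 = 102.6 → 103
G = 90 + 0.4 × (86 − 90) = 90 + 0.4 × -4 = 88.4 → 88
B = 200 + 0.4 × (219 − 200) = 200 + 0.4 × 19 = 207.6 → 208
So the blended color is (103, 88, 208), about #6758d0.

(103, 88, 208)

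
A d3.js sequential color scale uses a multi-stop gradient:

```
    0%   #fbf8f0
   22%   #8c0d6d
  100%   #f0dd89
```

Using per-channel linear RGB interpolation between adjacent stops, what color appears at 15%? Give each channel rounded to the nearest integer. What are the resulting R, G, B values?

15% lies between the 0% and 22% stops, so the local fraction is t = (15 − 0)/(22 − 0) = 15/22 ≈ 0.6818.
#fbf8f0 → (251, 248, 240); #8c0d6d → (140, 13, 109).
R = 251 + 0.6818 × (140 − 251) = 175.32 → 175
G = 248 + 0.6818 × (13 − 248) = 87.777 → 88
B = 240 + 0.6818 × (109 − 240) = 150.684 → 151

(175, 88, 151)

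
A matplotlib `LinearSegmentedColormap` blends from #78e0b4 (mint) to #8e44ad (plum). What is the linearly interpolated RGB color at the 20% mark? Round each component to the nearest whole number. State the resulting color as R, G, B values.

#78e0b4 → (120, 224, 180); #8e44ad → (142, 68, 173).
20% corresponds to t = 0.2.
R = 120 + 0.2 × (142 − 120) = 120 + 0.2 × 22 = 124.4 → 124
G = 224 + 0.2 × (68 − 224) = 224 + 0.2 × -156 = 192.8 → 193
B = 180 + 0.2 × (173 − 180) = 180 + 0.2 × -7 = 178.6 → 179

(124, 193, 179)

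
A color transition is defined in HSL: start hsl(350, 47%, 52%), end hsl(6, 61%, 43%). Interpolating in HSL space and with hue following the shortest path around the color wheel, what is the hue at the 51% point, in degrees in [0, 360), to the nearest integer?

358

Hue: 6 − 350 = -344°, but |-344| > 180 so the shorter arc goes the other way: Δh = -344 + 360 = 16°.
H = 350 + 0.51 × (16) = 358.16 → 358°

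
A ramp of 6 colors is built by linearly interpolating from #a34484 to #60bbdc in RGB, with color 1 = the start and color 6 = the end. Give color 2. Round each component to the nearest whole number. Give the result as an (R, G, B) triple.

With 6 swatches and endpoints inclusive, swatch 2 sits at t = (2 − 1)/(6 − 1) = 1/5 ≈ 0.2.
#a34484 → (163, 68, 132); #60bbdc → (96, 187, 220).
R = 163 + 0.2 × (96 − 163) = 149.6 → 150
G = 68 + 0.2 × (187 − 68) = 91.8 → 92
B = 132 + 0.2 × (220 − 132) = 149.6 → 150

(150, 92, 150)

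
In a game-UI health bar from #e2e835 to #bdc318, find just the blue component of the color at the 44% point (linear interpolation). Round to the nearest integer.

40

B₁ = 53 (from #e2e835), B₂ = 24 (from #bdc318).
B = 53 + 0.44 × (24 − 53) = 40.24 → 40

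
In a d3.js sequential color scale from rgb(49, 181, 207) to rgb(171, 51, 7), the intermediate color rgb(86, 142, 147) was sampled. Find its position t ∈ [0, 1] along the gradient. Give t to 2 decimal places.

0.30

Invert the lerp on the B channel (largest span, 200): t = (147 − 207) / (7 − 207) = -60/-200 = 0.3.
Check on R: (86 − 49)/(171 − 49) = 0.3033 ✓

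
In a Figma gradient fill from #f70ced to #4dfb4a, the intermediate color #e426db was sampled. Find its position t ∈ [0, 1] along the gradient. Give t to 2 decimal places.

0.11

Invert the lerp on the G channel (largest span, 239): t = (38 − 12) / (251 − 12) = 26/239 = 0.10879.
Check on R: (228 − 247)/(77 − 247) = 0.1118 ✓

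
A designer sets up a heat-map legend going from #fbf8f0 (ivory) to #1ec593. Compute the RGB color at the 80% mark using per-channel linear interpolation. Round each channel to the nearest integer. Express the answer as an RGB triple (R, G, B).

#fbf8f0 → (251, 248, 240); #1ec593 → (30, 197, 147).
80% corresponds to t = 0.8.
R = 251 + 0.8 × (30 − 251) = 251 + 0.8 × -221 = 74.2 → 74
G = 248 + 0.8 × (197 − 248) = 248 + 0.8 × -51 = 207.2 → 207
B = 240 + 0.8 × (147 − 240) = 240 + 0.8 × -93 = 165.6 → 166

(74, 207, 166)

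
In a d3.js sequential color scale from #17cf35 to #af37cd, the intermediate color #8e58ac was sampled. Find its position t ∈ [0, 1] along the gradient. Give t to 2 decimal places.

Invert the lerp on the R channel (largest span, 152): t = (142 − 23) / (175 − 23) = 119/152 = 0.78289.
Check on G: (88 − 207)/(55 − 207) = 0.7829 ✓

0.78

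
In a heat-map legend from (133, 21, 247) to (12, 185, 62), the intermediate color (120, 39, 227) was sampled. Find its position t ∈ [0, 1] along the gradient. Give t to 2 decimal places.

Invert the lerp on the B channel (largest span, 185): t = (227 − 247) / (62 − 247) = -20/-185 = 0.10811.
Check on R: (120 − 133)/(12 − 133) = 0.1074 ✓

0.11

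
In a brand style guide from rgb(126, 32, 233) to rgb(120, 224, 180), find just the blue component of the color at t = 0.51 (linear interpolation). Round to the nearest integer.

206

B = 233 + 0.51 × (180 − 233) = 205.97 → 206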